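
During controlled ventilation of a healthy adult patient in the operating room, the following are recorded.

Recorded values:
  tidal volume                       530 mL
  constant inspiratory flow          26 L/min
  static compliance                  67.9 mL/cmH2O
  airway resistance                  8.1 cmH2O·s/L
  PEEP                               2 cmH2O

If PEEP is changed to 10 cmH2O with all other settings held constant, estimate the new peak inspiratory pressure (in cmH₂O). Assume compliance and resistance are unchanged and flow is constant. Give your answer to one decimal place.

Flow: 26 L/min ÷ 60 = 0.4333 L/s.
PIP = Vt/C + R·V̇ + PEEP (constant-flow equation of motion).
Only the baseline term changes: ΔPIP = ΔPEEP = 10 − 2 = 8.0 cmH2O.
Original PIP = 530/67.9 + 8.1×0.4333 + 2 = 13.315 cmH2O; new PIP = 13.315 + (8.0) = 21.315 cmH2O.

21.3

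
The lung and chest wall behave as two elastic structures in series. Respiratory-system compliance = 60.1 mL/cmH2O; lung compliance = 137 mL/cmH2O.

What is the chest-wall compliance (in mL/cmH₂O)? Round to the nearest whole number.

1/Ccw = 1/Crs − 1/CL.
1/Ccw = 1/60.1 − 1/137 = 0.00934.
Ccw = 107.07 mL/cmH2O.

107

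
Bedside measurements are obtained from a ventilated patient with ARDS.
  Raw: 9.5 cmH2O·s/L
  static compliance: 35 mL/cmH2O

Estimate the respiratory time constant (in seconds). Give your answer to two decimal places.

0.33

τ = R × C = 9.5 × 35 mL/cmH2O = 9.5 × 0.035 L/cmH2O = 0.3325 s.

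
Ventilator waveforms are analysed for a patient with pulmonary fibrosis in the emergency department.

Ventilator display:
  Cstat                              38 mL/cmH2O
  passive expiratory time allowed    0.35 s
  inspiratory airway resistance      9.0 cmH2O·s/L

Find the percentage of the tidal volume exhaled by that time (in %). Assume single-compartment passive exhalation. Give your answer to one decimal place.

64.1

τ = R × C = 9.0 × 38 mL/cmH2O = 9.0 × 0.038 L/cmH2O = 0.342 s.
Passive exhalation: V(t)/V₀ = e^(−t/τ) = e^(−0.35/0.342) = 0.3594.
Fraction exhaled = 1 − 0.3594 = 0.6406 → 64.06%.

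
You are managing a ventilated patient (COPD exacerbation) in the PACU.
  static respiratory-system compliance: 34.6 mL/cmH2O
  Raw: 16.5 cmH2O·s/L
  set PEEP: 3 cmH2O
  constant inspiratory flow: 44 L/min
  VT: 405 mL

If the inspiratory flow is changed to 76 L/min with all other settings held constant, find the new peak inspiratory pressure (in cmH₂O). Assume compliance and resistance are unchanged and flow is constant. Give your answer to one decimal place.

35.6

Flow: 44 L/min ÷ 60 = 0.7333 L/s.
New flow: 76 L/min ÷ 60 = 1.2667 L/s.
PIP = Vt/C + R·V̇ + PEEP (constant-flow equation of motion).
Only the resistive term changes: ΔPIP = R × ΔV̇ = 16.5 × (1.2667 − 0.7333) = 16.5 × 0.5334 = 8.801 cmH2O.
Original PIP = 405/34.6 + 16.5×0.7333 + 3 = 26.805 cmH2O; new PIP = 26.805 + (8.801) = 35.606 cmH2O.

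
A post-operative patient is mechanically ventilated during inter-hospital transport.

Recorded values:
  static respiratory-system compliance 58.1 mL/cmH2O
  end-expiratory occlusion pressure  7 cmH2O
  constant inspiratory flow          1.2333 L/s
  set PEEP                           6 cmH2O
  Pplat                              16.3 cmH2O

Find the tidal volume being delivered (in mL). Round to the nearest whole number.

540

End-expiratory occlusion gives total PEEP = 7 cmH2O (intrinsic PEEP = 7 − 6 = 1). Use total PEEP for the elastic gradient.
Vt = Cstat × (Pplat − PEEPtotal) = 58.1 × (16.3 − 7) = 58.1 × 9.3 = 540.33 mL.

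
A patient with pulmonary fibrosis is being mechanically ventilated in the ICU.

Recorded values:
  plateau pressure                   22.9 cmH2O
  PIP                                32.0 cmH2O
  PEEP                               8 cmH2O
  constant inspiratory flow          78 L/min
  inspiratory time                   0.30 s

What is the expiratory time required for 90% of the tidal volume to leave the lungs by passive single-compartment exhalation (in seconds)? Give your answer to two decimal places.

0.42

Flow: 78 L/min ÷ 60 = 1.3 L/s.
Vt = flow × Ti = 1.3 L/s × 0.30 s × 1000 mL/L = 390.0 mL.
R = (PIP − Pplat)/V̇ = (32.0 − 22.9) / 1.3 = 9.1/1.3 = 7.0 cmH2O·s/L.
C = Vt/(Pplat − PEEP) = 390.0 / (22.9 − 8) = 390.0/14.9 = 26.174 mL/cmH2O.
τ = R × C = 7.0 × 0.02617 L/cmH2O = 0.1832 s.
t = −τ·ln(1 − 0.90) = −0.1832·ln(0.1) = 0.4218 s.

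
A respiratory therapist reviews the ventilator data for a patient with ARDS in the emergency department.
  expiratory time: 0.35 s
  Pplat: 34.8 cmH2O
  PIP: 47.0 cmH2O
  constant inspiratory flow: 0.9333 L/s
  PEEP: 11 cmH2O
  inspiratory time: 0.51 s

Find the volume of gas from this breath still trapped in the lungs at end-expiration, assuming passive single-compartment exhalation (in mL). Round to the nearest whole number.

Vt = flow × Ti = 0.9333 L/s × 0.51 s × 1000 mL/L = 475.98 mL.
R = (PIP − Pplat)/V̇ = (47.0 − 34.8) / 0.9333 = 12.2/0.9333 = 13.072 cmH2O·s/L.
C = Vt/(Pplat − PEEP) = 475.98 / (34.8 − 11) = 475.98/23.8 = 19.999 mL/cmH2O.
τ = R × C = 13.072 × 0.02 L/cmH2O = 0.2614 s.
Fraction remaining = e^(−Te/τ) = e^(−0.35/0.2614) = 0.2621.
Trapped volume = 475.98 × 0.2621 = 124.75 mL.

125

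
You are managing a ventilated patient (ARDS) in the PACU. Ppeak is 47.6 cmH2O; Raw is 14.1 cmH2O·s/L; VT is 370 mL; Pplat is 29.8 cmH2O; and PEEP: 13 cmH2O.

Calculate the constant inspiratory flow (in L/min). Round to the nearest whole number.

76

flow = (PIP − Pplat) / Raw = (47.6 − 29.8) / 14.1 = 1.262 L/s × 60 = 75.72 L/min.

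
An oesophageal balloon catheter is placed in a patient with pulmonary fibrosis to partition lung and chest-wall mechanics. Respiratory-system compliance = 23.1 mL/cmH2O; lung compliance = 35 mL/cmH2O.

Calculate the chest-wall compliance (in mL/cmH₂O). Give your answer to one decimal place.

1/Ccw = 1/Crs − 1/CL.
1/Ccw = 1/23.1 − 1/35 = 0.01472.
Ccw = 67.935 mL/cmH2O.

67.9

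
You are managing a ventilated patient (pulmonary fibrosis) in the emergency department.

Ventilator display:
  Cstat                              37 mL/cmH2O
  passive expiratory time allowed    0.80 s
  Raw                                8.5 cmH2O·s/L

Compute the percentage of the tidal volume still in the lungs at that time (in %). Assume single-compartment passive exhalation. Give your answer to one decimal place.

τ = R × C = 8.5 × 37 mL/cmH2O = 8.5 × 0.037 L/cmH2O = 0.3145 s.
Passive exhalation: V(t)/V₀ = e^(−t/τ) = e^(−0.80/0.3145) = 0.07857.
Fraction remaining = 0.07857 → 7.857%.

7.9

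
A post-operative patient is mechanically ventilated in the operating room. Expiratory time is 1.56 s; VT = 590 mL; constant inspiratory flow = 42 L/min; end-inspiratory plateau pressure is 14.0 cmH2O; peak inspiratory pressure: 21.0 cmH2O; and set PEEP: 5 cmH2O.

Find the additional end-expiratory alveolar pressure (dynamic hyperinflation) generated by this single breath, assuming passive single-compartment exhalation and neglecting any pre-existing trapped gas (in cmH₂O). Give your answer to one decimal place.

Flow: 42 L/min ÷ 60 = 0.7 L/s.
R = (PIP − Pplat)/V̇ = (21.0 − 14.0) / 0.7 = 7.0/0.7 = 10.0 cmH2O·s/L.
C = Vt/(Pplat − PEEP) = 590.0 / (14.0 − 5) = 590.0/9.0 = 65.556 mL/cmH2O.
τ = R × C = 10.0 × 0.06556 L/cmH2O = 0.6556 s.
Fraction remaining = e^(−Te/τ) = e^(−1.56/0.6556) = 0.0926; trapped volume = 590.0 × 0.0926 = 54.634 mL.
Additional alveolar pressure from trapping ≈ V_trapped / C = 54.634 / 65.556 = 0.8334 cmH2O.

0.8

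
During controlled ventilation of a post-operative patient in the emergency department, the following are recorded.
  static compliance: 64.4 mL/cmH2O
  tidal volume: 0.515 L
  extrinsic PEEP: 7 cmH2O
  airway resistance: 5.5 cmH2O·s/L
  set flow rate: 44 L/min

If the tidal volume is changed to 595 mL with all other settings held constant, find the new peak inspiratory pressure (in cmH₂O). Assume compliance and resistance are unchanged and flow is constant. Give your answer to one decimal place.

20.3

Flow: 44 L/min ÷ 60 = 0.7333 L/s.
PIP = Vt/C + R·V̇ + PEEP (constant-flow equation of motion).
Only the elastic term changes: ΔPIP = ΔVt / C = (595 − 515) / 64.4 = 1.242 cmH2O.
Original PIP = 515/64.4 + 5.5×0.7333 + 7 = 19.03 cmH2O; new PIP = 19.03 + (1.242) = 20.272 cmH2O.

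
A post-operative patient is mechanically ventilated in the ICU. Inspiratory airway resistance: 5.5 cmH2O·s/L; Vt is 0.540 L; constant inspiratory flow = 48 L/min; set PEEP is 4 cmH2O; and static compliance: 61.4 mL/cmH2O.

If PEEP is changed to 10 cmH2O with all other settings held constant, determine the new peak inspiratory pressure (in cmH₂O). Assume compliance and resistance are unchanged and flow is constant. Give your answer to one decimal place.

Flow: 48 L/min ÷ 60 = 0.8 L/s.
PIP = Vt/C + R·V̇ + PEEP (constant-flow equation of motion).
Only the baseline term changes: ΔPIP = ΔPEEP = 10 − 4 = 6.0 cmH2O.
Original PIP = 540/61.4 + 5.5×0.8 + 4 = 17.195 cmH2O; new PIP = 17.195 + (6.0) = 23.195 cmH2O.

23.2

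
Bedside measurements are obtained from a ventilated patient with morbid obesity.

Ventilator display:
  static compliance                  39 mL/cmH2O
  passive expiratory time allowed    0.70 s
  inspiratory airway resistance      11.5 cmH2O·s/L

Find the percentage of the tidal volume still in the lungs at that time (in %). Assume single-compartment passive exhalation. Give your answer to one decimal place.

τ = R × C = 11.5 × 39 mL/cmH2O = 11.5 × 0.039 L/cmH2O = 0.4485 s.
Passive exhalation: V(t)/V₀ = e^(−t/τ) = e^(−0.70/0.4485) = 0.21.
Fraction remaining = 0.21 → 21.0%.

21.0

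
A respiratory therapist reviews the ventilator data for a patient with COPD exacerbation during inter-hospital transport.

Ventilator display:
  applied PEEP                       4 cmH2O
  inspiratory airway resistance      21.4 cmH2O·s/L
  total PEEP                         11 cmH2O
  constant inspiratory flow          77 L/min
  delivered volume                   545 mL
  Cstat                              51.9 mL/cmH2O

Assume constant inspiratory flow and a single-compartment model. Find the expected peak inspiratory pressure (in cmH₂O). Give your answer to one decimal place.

49.0

Flow: 77 L/min ÷ 60 = 1.2833 L/s.
Total PEEP = 11 cmH2O (set 4 + intrinsic 7); this is the baseline alveolar pressure.
Equation of motion (constant flow): PIP = Vt/C + R·V̇ + PEEP.
PIP = 545/51.9 + 21.4×1.2833 + 11 = 10.501 + 27.463 + 11 = 48.964 cmH2O.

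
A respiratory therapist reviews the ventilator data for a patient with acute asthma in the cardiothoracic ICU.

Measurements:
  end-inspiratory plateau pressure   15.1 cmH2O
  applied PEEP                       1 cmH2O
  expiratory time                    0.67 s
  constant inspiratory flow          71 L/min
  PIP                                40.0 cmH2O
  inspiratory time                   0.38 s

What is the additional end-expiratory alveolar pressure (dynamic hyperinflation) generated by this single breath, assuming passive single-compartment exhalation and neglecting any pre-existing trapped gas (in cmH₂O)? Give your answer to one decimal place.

Flow: 71 L/min ÷ 60 = 1.1833 L/s.
Vt = flow × Ti = 1.1833 L/s × 0.38 s × 1000 mL/L = 449.65 mL.
R = (PIP − Pplat)/V̇ = (40.0 − 15.1) / 1.1833 = 24.9/1.1833 = 21.043 cmH2O·s/L.
C = Vt/(Pplat − PEEP) = 449.65 / (15.1 − 1) = 449.65/14.1 = 31.89 mL/cmH2O.
τ = R × C = 21.043 × 0.03189 L/cmH2O = 0.6711 s.
Fraction remaining = e^(−Te/τ) = e^(−0.67/0.6711) = 0.3685; trapped volume = 449.65 × 0.3685 = 165.7 mL.
Additional alveolar pressure from trapping ≈ V_trapped / C = 165.7 / 31.89 = 5.196 cmH2O.

5.2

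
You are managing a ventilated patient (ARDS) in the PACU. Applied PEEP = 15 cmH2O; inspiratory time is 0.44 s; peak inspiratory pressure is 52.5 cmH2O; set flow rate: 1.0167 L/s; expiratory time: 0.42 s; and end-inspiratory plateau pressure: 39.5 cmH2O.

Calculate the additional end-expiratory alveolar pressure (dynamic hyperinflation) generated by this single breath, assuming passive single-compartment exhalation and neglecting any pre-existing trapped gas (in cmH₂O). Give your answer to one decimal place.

Vt = flow × Ti = 1.0167 L/s × 0.44 s × 1000 mL/L = 447.35 mL.
R = (PIP − Pplat)/V̇ = (52.5 − 39.5) / 1.0167 = 13.0/1.0167 = 12.786 cmH2O·s/L.
C = Vt/(Pplat − PEEP) = 447.35 / (39.5 − 15) = 447.35/24.5 = 18.259 mL/cmH2O.
τ = R × C = 12.786 × 0.01826 L/cmH2O = 0.2335 s.
Fraction remaining = e^(−Te/τ) = e^(−0.42/0.2335) = 0.1655; trapped volume = 447.35 × 0.1655 = 74.036 mL.
Additional alveolar pressure from trapping ≈ V_trapped / C = 74.036 / 18.259 = 4.055 cmH2O.

4.1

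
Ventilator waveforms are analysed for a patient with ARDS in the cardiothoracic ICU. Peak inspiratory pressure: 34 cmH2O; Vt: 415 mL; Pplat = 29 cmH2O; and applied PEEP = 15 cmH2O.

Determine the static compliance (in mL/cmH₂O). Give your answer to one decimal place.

29.6

Cstat = Vt / (Pplat − PEEP) = 415 / (29 − 15) = 415 / 14.0 = 29.643 mL/cmH2O.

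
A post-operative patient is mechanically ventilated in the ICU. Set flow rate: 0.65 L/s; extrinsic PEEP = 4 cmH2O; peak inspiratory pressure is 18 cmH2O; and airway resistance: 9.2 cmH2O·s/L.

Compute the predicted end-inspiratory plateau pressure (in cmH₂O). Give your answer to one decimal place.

12.0

Pplat = PIP − Raw × flow = 18 − 9.2 × 0.65 = 18 − 5.98 = 12.02 cmH2O.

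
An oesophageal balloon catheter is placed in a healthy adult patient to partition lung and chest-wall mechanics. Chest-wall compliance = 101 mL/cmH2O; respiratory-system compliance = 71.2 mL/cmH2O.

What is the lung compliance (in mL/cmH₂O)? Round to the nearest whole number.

1/CL = 1/Crs − 1/Ccw.
1/CL = 1/71.2 − 1/101 = 0.004144.
CL = 241.31 mL/cmH2O.

241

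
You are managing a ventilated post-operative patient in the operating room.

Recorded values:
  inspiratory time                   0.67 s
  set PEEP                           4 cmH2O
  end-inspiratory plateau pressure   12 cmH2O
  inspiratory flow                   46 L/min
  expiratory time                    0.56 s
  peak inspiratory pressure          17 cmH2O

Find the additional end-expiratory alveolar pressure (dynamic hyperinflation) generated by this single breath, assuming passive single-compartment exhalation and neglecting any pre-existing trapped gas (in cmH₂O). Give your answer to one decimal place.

Flow: 46 L/min ÷ 60 = 0.7667 L/s.
Vt = flow × Ti = 0.7667 L/s × 0.67 s × 1000 mL/L = 513.69 mL.
R = (PIP − Pplat)/V̇ = (17 − 12) / 0.7667 = 5.0/0.7667 = 6.521 cmH2O·s/L.
C = Vt/(Pplat − PEEP) = 513.69 / (12 − 4) = 513.69/8.0 = 64.211 mL/cmH2O.
τ = R × C = 6.521 × 0.06421 L/cmH2O = 0.4187 s.
Fraction remaining = e^(−Te/τ) = e^(−0.56/0.4187) = 0.2625; trapped volume = 513.69 × 0.2625 = 134.84 mL.
Additional alveolar pressure from trapping ≈ V_trapped / C = 134.84 / 64.211 = 2.1 cmH2O.

2.1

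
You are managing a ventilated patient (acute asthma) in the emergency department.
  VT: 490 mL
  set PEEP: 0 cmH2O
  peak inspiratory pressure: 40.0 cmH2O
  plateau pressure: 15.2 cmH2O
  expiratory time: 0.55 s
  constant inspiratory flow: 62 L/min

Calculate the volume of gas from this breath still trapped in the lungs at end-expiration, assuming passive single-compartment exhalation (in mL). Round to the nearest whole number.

241

Flow: 62 L/min ÷ 60 = 1.0333 L/s.
R = (PIP − Pplat)/V̇ = (40.0 − 15.2) / 1.0333 = 24.8/1.0333 = 24.001 cmH2O·s/L.
C = Vt/(Pplat − PEEP) = 490.0 / (15.2 − 0) = 490.0/15.2 = 32.237 mL/cmH2O.
τ = R × C = 24.001 × 0.03224 L/cmH2O = 0.7738 s.
Fraction remaining = e^(−Te/τ) = e^(−0.55/0.7738) = 0.4913.
Trapped volume = 490.0 × 0.4913 = 240.74 mL.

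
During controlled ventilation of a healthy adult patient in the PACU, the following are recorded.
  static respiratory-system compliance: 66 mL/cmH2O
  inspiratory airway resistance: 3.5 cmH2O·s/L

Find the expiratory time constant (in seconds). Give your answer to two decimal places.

τ = R × C = 3.5 × 66 mL/cmH2O = 3.5 × 0.066 L/cmH2O = 0.231 s.

0.23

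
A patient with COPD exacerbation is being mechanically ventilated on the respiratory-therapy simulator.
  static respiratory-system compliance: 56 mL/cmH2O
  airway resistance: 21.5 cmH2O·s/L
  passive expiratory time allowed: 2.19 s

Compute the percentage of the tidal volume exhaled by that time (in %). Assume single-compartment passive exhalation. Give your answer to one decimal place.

τ = R × C = 21.5 × 56 mL/cmH2O = 21.5 × 0.056 L/cmH2O = 1.204 s.
Passive exhalation: V(t)/V₀ = e^(−t/τ) = e^(−2.19/1.204) = 0.1622.
Fraction exhaled = 1 − 0.1622 = 0.8378 → 83.78%.

83.8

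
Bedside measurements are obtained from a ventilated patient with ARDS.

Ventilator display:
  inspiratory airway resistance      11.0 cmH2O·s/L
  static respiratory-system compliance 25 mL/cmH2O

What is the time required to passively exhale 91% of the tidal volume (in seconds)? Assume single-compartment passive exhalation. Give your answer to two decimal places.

τ = R × C = 11.0 × 25 mL/cmH2O = 11.0 × 0.025 L/cmH2O = 0.275 s.
Exhaled fraction f = 1 − e^(−t/τ) → t = −τ·ln(1 − f) = −0.275·ln(0.09) = 0.6622 s.

0.66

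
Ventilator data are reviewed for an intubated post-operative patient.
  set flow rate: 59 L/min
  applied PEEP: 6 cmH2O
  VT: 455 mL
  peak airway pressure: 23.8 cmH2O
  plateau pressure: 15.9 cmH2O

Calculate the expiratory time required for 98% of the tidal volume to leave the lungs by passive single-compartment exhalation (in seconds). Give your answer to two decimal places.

Flow: 59 L/min ÷ 60 = 0.9833 L/s.
R = (PIP − Pplat)/V̇ = (23.8 − 15.9) / 0.9833 = 7.9/0.9833 = 8.034 cmH2O·s/L.
C = Vt/(Pplat − PEEP) = 455.0 / (15.9 − 6) = 455.0/9.9 = 45.96 mL/cmH2O.
τ = R × C = 8.034 × 0.04596 L/cmH2O = 0.3692 s.
t = −τ·ln(1 − 0.98) = −0.3692·ln(0.02) = 1.444 s.

1.44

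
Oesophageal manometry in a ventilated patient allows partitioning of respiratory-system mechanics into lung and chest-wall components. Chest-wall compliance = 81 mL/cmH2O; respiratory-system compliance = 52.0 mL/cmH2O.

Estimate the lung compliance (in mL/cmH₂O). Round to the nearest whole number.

1/CL = 1/Crs − 1/Ccw.
1/CL = 1/52.0 − 1/81 = 0.006885.
CL = 145.24 mL/cmH2O.

145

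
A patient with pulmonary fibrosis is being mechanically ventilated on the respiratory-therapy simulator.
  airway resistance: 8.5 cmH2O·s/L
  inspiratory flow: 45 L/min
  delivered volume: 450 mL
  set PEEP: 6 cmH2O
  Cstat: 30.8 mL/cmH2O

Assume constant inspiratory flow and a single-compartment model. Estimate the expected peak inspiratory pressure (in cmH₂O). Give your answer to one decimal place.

27.0

Flow: 45 L/min ÷ 60 = 0.75 L/s.
Equation of motion (constant flow): PIP = Vt/C + R·V̇ + PEEP.
PIP = 450/30.8 + 8.5×0.75 + 6 = 14.61 + 6.375 + 6 = 26.985 cmH2O.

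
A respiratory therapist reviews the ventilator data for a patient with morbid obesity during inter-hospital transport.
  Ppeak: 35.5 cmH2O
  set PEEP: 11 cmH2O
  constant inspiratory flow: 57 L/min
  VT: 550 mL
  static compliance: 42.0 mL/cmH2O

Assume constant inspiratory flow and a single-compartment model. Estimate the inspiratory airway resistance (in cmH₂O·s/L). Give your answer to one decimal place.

12.0

Flow: 57 L/min ÷ 60 = 0.95 L/s.
Equation of motion (constant flow): PIP = Vt/C + R·V̇ + PEEP.
R·V̇ = PIP − Vt/C − PEEP = 35.5 − 550/42.0 − 11 = 35.5 − 13.095 − 11 = 11.405 cmH2O.
R = 11.405 / 0.95 = 12.005 cmH2O·s/L.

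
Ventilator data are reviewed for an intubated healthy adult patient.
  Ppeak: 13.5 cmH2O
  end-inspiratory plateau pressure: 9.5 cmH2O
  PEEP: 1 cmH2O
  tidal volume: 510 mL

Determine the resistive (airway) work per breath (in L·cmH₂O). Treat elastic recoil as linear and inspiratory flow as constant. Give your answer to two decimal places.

With constant inspiratory flow the resistive pressure is constant at PIP − Pplat = 13.5 − 9.5 = 4.0 cmH2O, so resistive work = 4.0 × 0.510 = 2.04 L·cmH2O.

2.04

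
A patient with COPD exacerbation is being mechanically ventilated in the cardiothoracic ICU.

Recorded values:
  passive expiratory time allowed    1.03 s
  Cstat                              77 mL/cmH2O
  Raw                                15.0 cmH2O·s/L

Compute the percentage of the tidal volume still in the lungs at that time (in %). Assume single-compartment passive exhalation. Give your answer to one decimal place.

41.0

τ = R × C = 15.0 × 77 mL/cmH2O = 15.0 × 0.077 L/cmH2O = 1.155 s.
Passive exhalation: V(t)/V₀ = e^(−t/τ) = e^(−1.03/1.155) = 0.4099.
Fraction remaining = 0.4099 → 40.99%.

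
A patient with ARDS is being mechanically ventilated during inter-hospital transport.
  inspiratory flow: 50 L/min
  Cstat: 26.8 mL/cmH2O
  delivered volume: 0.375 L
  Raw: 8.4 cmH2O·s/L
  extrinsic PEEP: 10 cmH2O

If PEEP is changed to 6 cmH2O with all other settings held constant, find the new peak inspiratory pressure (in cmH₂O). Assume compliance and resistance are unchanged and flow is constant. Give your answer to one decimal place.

27.0

Flow: 50 L/min ÷ 60 = 0.8333 L/s.
PIP = Vt/C + R·V̇ + PEEP (constant-flow equation of motion).
Only the baseline term changes: ΔPIP = ΔPEEP = 6 − 10 = -4.0 cmH2O.
Original PIP = 375/26.8 + 8.4×0.8333 + 10 = 30.992 cmH2O; new PIP = 30.992 + (-4.0) = 26.992 cmH2O.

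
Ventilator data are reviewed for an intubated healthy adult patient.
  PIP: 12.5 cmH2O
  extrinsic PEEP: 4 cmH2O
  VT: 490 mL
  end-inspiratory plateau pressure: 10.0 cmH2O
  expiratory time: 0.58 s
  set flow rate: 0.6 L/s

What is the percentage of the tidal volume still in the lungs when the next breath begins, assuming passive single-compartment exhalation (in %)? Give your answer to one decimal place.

R = (PIP − Pplat)/V̇ = (12.5 − 10.0) / 0.6 = 2.5/0.6 = 4.167 cmH2O·s/L.
C = Vt/(Pplat − PEEP) = 490.0 / (10.0 − 4) = 490.0/6.0 = 81.667 mL/cmH2O.
τ = R × C = 4.167 × 0.08167 L/cmH2O = 0.3403 s.
Fraction remaining at end-expiration = e^(−Te/τ) = e^(−0.58/0.3403) = 0.1819 → 18.19%.

18.2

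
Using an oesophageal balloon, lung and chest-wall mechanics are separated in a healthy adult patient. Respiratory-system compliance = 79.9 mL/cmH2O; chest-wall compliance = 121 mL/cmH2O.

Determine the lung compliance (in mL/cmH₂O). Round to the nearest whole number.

1/CL = 1/Crs − 1/Ccw.
1/CL = 1/79.9 − 1/121 = 0.004251.
CL = 235.24 mL/cmH2O.

235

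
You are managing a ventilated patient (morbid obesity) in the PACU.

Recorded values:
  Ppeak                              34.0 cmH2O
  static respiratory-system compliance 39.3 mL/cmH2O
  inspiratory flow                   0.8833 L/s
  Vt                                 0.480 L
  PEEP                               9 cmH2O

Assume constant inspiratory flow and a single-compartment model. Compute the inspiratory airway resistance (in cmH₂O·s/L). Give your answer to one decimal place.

14.5

Equation of motion (constant flow): PIP = Vt/C + R·V̇ + PEEP.
R·V̇ = PIP − Vt/C − PEEP = 34.0 − 480/39.3 − 9 = 34.0 − 12.214 − 9 = 12.786 cmH2O.
R = 12.786 / 0.8833 = 14.475 cmH2O·s/L.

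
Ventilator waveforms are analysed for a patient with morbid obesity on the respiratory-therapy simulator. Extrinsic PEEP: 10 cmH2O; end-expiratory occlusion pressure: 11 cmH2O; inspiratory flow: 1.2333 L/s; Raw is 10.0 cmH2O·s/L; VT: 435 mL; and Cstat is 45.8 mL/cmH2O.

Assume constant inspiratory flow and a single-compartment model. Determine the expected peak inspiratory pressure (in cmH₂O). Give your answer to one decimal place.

Total PEEP = 11 cmH2O (set 10 + intrinsic 1); this is the baseline alveolar pressure.
Equation of motion (constant flow): PIP = Vt/C + R·V̇ + PEEP.
PIP = 435/45.8 + 10.0×1.2333 + 11 = 9.498 + 12.333 + 11 = 32.831 cmH2O.

32.8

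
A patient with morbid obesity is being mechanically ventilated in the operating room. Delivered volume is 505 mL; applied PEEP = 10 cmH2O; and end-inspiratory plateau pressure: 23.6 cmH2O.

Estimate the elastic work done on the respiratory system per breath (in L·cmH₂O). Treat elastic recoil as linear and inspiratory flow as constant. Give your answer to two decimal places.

3.43

Elastic work ≈ ½ × (Pplat − PEEP) × Vt = 0.5 × (23.6 − 10) × 0.505 L = 0.5 × 13.6 × 0.505 = 3.434 L·cmH2O.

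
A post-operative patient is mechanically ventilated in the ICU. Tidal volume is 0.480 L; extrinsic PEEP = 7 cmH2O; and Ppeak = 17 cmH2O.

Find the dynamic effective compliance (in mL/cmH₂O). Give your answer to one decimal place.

Dynamic compliance = Vt / (PIP − PEEP) = 480 / (17 − 7) = 480 / 10.0 = 48.0 mL/cmH2O.

48.0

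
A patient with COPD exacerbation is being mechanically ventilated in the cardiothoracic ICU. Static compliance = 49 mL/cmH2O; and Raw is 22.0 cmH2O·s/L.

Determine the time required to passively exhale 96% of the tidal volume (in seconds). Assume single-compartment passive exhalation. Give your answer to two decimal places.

3.47

τ = R × C = 22.0 × 49 mL/cmH2O = 22.0 × 0.049 L/cmH2O = 1.078 s.
Exhaled fraction f = 1 − e^(−t/τ) → t = −τ·ln(1 − f) = −1.078·ln(0.04) = 3.47 s.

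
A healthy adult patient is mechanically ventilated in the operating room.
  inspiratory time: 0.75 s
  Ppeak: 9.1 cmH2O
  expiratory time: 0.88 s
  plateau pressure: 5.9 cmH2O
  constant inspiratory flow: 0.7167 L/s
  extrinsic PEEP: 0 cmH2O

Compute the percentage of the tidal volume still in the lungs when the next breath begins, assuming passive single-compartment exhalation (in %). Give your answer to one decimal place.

Vt = flow × Ti = 0.7167 L/s × 0.75 s × 1000 mL/L = 537.53 mL.
R = (PIP − Pplat)/V̇ = (9.1 − 5.9) / 0.7167 = 3.2/0.7167 = 4.465 cmH2O·s/L.
C = Vt/(Pplat − PEEP) = 537.53 / (5.9 − 0) = 537.53/5.9 = 91.107 mL/cmH2O.
τ = R × C = 4.465 × 0.09111 L/cmH2O = 0.4068 s.
Fraction remaining at end-expiration = e^(−Te/τ) = e^(−0.88/0.4068) = 0.115 → 11.5%.

11.5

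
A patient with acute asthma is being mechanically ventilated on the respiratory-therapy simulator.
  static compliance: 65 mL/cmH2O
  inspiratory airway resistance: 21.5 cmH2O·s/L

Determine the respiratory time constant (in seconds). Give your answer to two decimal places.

τ = R × C = 21.5 × 65 mL/cmH2O = 21.5 × 0.065 L/cmH2O = 1.398 s.

1.40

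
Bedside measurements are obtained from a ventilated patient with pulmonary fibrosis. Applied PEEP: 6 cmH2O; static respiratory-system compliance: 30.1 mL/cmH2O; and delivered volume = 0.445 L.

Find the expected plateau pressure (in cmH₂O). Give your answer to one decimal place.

Pplat = PEEP + Vt / Cstat = 6 + 445 / 30.1 = 6 + 14.784 = 20.784 cmH2O.

20.8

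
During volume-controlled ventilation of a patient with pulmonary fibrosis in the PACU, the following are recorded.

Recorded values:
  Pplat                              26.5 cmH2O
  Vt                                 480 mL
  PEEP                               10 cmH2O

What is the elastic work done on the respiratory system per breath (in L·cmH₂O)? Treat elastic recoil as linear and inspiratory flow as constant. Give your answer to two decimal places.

Elastic work ≈ ½ × (Pplat − PEEP) × Vt = 0.5 × (26.5 − 10) × 0.480 L = 0.5 × 16.5 × 0.480 = 3.96 L·cmH2O.

3.96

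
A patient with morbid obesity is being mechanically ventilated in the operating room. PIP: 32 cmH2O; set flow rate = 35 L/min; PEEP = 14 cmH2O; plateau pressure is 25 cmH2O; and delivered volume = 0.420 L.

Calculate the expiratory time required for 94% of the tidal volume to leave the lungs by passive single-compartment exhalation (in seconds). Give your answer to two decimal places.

1.29

Flow: 35 L/min ÷ 60 = 0.5833 L/s.
R = (PIP − Pplat)/V̇ = (32 − 25) / 0.5833 = 7.0/0.5833 = 12.001 cmH2O·s/L.
C = Vt/(Pplat − PEEP) = 420.0 / (25 − 14) = 420.0/11.0 = 38.182 mL/cmH2O.
τ = R × C = 12.001 × 0.03818 L/cmH2O = 0.4582 s.
t = −τ·ln(1 − 0.94) = −0.4582·ln(0.06) = 1.289 s.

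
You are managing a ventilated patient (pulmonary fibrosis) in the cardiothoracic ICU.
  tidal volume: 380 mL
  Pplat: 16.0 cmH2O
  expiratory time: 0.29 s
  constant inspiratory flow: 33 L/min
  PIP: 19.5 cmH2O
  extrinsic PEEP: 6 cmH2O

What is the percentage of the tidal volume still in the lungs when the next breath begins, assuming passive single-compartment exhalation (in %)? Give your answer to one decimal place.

30.1

Flow: 33 L/min ÷ 60 = 0.55 L/s.
R = (PIP − Pplat)/V̇ = (19.5 − 16.0) / 0.55 = 3.5/0.55 = 6.364 cmH2O·s/L.
C = Vt/(Pplat − PEEP) = 380.0 / (16.0 − 6) = 380.0/10.0 = 38.0 mL/cmH2O.
τ = R × C = 6.364 × 0.038 L/cmH2O = 0.2418 s.
Fraction remaining at end-expiration = e^(−Te/τ) = e^(−0.29/0.2418) = 0.3014 → 30.14%.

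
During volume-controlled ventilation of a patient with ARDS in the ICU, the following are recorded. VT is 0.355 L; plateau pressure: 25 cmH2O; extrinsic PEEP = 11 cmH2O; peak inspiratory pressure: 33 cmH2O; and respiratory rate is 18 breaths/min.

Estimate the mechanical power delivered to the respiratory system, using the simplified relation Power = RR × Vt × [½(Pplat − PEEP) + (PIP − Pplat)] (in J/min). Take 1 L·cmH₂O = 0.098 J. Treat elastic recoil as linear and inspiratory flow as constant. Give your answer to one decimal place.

9.4

Per-breath work = Vt × [½(Pplat−PEEP) + (PIP−Pplat)] = 0.355 × [0.5×14.0 + 8.0] = 0.355 × 15.0 = 5.325 L·cmH2O.
Power = 18 × 5.325 = 95.85 L·cmH2O/min.
× 0.098 J/(L·cmH2O) → 9.393 J/min.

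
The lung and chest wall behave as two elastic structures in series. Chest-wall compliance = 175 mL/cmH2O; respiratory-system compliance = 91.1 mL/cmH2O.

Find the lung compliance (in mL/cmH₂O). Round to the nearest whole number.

1/CL = 1/Crs − 1/Ccw.
1/CL = 1/91.1 − 1/175 = 0.005263.
CL = 190.01 mL/cmH2O.

190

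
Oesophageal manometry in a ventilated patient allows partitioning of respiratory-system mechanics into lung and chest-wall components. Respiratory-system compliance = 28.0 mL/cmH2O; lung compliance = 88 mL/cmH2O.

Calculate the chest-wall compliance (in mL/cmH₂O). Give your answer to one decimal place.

1/Ccw = 1/Crs − 1/CL.
1/Ccw = 1/28.0 − 1/88 = 0.02435.
Ccw = 41.068 mL/cmH2O.

41.1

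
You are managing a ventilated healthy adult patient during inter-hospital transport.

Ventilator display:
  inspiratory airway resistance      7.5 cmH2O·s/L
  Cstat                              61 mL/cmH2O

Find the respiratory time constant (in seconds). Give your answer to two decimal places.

0.46

τ = R × C = 7.5 × 61 mL/cmH2O = 7.5 × 0.061 L/cmH2O = 0.4575 s.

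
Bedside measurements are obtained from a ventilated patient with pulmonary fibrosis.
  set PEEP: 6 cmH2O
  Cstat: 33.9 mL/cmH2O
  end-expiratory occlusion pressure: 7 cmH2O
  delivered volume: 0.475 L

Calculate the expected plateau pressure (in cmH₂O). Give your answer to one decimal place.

End-expiratory occlusion gives total PEEP = 7 cmH2O (intrinsic PEEP = 7 − 6 = 1). Use total PEEP for the elastic gradient.
Pplat = PEEPtotal + Vt / Cstat = 7 + 475 / 33.9 = 7 + 14.012 = 21.012 cmH2O.

21.0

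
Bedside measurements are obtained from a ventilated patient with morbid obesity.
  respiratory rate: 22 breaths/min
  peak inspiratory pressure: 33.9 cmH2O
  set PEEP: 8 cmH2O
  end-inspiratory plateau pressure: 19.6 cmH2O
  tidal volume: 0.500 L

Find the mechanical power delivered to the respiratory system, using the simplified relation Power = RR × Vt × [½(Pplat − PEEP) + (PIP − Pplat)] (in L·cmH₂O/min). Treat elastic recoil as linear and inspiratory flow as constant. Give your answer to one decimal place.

221.1

Per-breath work = Vt × [½(Pplat−PEEP) + (PIP−Pplat)] = 0.500 × [0.5×11.6 + 14.3] = 0.500 × 20.1 = 10.05 L·cmH2O.
Power = 22 × 10.05 = 221.1 L·cmH2O/min.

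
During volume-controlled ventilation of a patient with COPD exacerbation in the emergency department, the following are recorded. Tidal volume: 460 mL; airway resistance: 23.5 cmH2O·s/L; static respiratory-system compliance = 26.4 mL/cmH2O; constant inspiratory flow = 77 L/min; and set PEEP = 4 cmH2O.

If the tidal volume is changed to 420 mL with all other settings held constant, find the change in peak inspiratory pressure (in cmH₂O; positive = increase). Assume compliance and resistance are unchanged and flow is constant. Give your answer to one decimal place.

-1.5

PIP = Vt/C + R·V̇ + PEEP (constant-flow equation of motion).
Only the elastic term changes: ΔPIP = ΔVt / C = (420 − 460) / 26.4 = -1.515 cmH2O.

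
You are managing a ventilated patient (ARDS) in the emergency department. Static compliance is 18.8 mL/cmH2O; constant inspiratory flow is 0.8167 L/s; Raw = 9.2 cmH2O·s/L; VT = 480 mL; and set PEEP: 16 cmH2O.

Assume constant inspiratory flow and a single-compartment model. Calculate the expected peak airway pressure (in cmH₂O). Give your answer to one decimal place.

Equation of motion (constant flow): PIP = Vt/C + R·V̇ + PEEP.
PIP = 480/18.8 + 9.2×0.8167 + 16 = 25.532 + 7.514 + 16 = 49.046 cmH2O.

49.0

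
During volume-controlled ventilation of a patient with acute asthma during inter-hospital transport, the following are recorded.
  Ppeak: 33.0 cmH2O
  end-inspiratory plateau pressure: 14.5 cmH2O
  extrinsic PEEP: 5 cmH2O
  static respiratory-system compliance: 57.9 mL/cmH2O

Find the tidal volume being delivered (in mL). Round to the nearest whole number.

Vt = Cstat × (Pplat − PEEP) = 57.9 × (14.5 − 5) = 57.9 × 9.5 = 550.05 mL.

550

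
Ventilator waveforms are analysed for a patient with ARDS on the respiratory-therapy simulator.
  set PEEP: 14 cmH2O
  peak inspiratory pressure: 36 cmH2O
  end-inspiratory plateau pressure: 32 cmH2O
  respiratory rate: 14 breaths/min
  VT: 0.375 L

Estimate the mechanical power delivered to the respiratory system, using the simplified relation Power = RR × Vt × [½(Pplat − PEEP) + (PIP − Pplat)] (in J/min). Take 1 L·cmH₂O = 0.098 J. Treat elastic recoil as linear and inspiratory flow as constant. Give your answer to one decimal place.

Per-breath work = Vt × [½(Pplat−PEEP) + (PIP−Pplat)] = 0.375 × [0.5×18.0 + 4.0] = 0.375 × 13.0 = 4.875 L·cmH2O.
Power = 14 × 4.875 = 68.25 L·cmH2O/min.
× 0.098 J/(L·cmH2O) → 6.689 J/min.

6.7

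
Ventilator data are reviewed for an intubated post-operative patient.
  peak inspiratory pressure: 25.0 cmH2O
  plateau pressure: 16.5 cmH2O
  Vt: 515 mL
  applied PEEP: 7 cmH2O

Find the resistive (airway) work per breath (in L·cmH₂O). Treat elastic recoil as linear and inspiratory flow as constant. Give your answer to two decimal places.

4.38

With constant inspiratory flow the resistive pressure is constant at PIP − Pplat = 25.0 − 16.5 = 8.5 cmH2O, so resistive work = 8.5 × 0.515 = 4.378 L·cmH2O.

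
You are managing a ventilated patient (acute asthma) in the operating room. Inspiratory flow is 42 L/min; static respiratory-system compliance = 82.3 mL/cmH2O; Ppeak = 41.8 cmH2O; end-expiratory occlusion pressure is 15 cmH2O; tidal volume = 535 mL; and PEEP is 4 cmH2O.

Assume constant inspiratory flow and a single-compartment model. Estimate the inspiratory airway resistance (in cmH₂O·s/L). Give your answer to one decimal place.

Flow: 42 L/min ÷ 60 = 0.7 L/s.
Total PEEP = 15 cmH2O (set 4 + intrinsic 11); this is the baseline alveolar pressure.
Equation of motion (constant flow): PIP = Vt/C + R·V̇ + PEEP.
R·V̇ = PIP − Vt/C − PEEP = 41.8 − 535/82.3 − 15 = 41.8 − 6.501 − 15 = 20.299 cmH2O.
R = 20.299 / 0.7 = 28.999 cmH2O·s/L.

29.0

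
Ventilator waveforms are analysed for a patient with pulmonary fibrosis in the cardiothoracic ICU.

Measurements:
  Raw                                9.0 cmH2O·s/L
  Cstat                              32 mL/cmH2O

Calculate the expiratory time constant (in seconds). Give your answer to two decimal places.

τ = R × C = 9.0 × 32 mL/cmH2O = 9.0 × 0.032 L/cmH2O = 0.288 s.

0.29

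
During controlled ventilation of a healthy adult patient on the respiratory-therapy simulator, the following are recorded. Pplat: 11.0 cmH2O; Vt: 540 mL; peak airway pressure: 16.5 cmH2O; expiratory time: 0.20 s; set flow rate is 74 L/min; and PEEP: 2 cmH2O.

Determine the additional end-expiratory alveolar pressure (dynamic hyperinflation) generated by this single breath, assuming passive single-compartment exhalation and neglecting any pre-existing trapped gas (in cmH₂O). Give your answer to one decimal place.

Flow: 74 L/min ÷ 60 = 1.2333 L/s.
R = (PIP − Pplat)/V̇ = (16.5 − 11.0) / 1.2333 = 5.5/1.2333 = 4.46 cmH2O·s/L.
C = Vt/(Pplat − PEEP) = 540.0 / (11.0 − 2) = 540.0/9.0 = 60.0 mL/cmH2O.
τ = R × C = 4.46 × 0.06 L/cmH2O = 0.2676 s.
Fraction remaining = e^(−Te/τ) = e^(−0.20/0.2676) = 0.4736; trapped volume = 540.0 × 0.4736 = 255.74 mL.
Additional alveolar pressure from trapping ≈ V_trapped / C = 255.74 / 60.0 = 4.262 cmH2O.

4.3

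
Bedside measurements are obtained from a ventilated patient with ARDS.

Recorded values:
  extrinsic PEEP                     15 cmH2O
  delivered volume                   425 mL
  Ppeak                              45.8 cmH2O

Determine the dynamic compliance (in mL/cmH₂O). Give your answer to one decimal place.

Dynamic compliance = Vt / (PIP − PEEP) = 425 / (45.8 − 15) = 425 / 30.8 = 13.799 mL/cmH2O.

13.8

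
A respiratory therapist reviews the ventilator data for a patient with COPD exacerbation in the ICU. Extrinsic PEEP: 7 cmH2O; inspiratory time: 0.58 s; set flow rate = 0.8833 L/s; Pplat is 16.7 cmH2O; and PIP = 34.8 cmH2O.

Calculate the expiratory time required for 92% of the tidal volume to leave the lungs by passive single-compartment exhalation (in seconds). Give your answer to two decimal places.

Vt = flow × Ti = 0.8833 L/s × 0.58 s × 1000 mL/L = 512.31 mL.
R = (PIP − Pplat)/V̇ = (34.8 − 16.7) / 0.8833 = 18.1/0.8833 = 20.491 cmH2O·s/L.
C = Vt/(Pplat − PEEP) = 512.31 / (16.7 − 7) = 512.31/9.7 = 52.815 mL/cmH2O.
τ = R × C = 20.491 × 0.05282 L/cmH2O = 1.082 s.
t = −τ·ln(1 − 0.92) = −1.082·ln(0.08) = 2.733 s.

2.73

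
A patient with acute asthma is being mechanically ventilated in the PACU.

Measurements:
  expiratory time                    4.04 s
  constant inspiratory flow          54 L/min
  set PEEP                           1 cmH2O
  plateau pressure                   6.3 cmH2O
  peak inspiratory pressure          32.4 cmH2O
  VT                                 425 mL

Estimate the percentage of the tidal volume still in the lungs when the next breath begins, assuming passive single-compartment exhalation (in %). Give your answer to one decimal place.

17.6

Flow: 54 L/min ÷ 60 = 0.9 L/s.
R = (PIP − Pplat)/V̇ = (32.4 − 6.3) / 0.9 = 26.1/0.9 = 29.0 cmH2O·s/L.
C = Vt/(Pplat − PEEP) = 425.0 / (6.3 − 1) = 425.0/5.3 = 80.189 mL/cmH2O.
τ = R × C = 29.0 × 0.08019 L/cmH2O = 2.326 s.
Fraction remaining at end-expiration = e^(−Te/τ) = e^(−4.04/2.326) = 0.1761 → 17.61%.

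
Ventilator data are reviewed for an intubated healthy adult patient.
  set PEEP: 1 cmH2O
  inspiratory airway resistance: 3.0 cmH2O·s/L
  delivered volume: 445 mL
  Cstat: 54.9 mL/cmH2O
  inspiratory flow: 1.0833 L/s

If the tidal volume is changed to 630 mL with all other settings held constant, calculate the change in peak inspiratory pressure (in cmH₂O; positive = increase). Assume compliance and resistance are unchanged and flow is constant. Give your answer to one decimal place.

PIP = Vt/C + R·V̇ + PEEP (constant-flow equation of motion).
Only the elastic term changes: ΔPIP = ΔVt / C = (630 − 445) / 54.9 = 3.37 cmH2O.

3.4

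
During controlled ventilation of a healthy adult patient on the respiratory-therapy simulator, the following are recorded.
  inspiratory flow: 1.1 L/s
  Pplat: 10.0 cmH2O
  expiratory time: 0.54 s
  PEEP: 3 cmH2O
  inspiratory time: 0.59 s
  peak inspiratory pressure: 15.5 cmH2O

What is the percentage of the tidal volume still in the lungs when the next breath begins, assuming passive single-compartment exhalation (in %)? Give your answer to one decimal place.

Vt = flow × Ti = 1.1 L/s × 0.59 s × 1000 mL/L = 649.0 mL.
R = (PIP − Pplat)/V̇ = (15.5 − 10.0) / 1.1 = 5.5/1.1 = 5.0 cmH2O·s/L.
C = Vt/(Pplat − PEEP) = 649.0 / (10.0 − 3) = 649.0/7.0 = 92.714 mL/cmH2O.
τ = R × C = 5.0 × 0.09271 L/cmH2O = 0.4636 s.
Fraction remaining at end-expiration = e^(−Te/τ) = e^(−0.54/0.4636) = 0.312 → 31.2%.

31.2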